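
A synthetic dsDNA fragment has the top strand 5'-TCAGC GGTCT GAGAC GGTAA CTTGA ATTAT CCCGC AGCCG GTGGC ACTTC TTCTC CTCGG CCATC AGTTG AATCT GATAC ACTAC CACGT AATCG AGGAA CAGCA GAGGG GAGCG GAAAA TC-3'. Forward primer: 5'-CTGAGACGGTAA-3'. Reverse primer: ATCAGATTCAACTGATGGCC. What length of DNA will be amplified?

70 bp

Forward primer CTGAGACGGTAA is found on the top strand at positions 9–20.
The reverse primer's reverse complement is GGCCATCAGTTGAATCTGAT, which matches the template at positions 59–78.
Product length = (reverse-primer end) − (forward-primer start) + 1 = 78 − 9 + 1 = 70 bp.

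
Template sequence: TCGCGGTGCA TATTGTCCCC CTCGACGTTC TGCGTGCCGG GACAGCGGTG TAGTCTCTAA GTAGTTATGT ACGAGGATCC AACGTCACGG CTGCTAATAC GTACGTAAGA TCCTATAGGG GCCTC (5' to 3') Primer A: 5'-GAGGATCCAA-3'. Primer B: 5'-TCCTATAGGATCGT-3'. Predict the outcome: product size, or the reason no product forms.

Primer B (TCCTATAGGATCGT) does not match the top strand, and its reverse complement ACGATCCTATAGGA does not match either.
With no annealing site for primer B, no amplification occurs.

No product — primer B has no binding site in the template.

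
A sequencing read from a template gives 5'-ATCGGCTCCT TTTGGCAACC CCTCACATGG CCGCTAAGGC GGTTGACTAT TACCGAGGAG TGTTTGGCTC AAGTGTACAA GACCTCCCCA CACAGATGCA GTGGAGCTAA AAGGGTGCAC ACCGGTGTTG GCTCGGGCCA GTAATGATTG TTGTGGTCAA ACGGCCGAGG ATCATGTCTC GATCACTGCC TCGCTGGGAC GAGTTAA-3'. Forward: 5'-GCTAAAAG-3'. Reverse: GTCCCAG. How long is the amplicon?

The forward primer matches the template at positions 106–113.
Taking the reverse complement of GTCCCAG gives CTGGGAC, found at positions 194–200 on the template; the primer anneals here to the top strand with its 3' end pointing upstream.
Product length = (reverse-primer end) − (forward-primer start) + 1 = 200 − 106 + 1 = 95 bp.

95 bp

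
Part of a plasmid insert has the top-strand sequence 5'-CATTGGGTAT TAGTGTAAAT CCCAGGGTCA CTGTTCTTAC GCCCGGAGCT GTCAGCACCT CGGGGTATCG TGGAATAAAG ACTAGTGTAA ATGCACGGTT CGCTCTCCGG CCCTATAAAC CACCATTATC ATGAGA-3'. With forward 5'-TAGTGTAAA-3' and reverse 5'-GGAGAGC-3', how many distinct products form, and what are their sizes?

Two products: 98 bp, 26 bp

The forward primer TAGTGTAAA matches the top strand at positions 11–19, 83–91.
The reverse primer's reverse complement is GCTCTCC, matching at positions 102–108.
Each forward site pairs with the reverse site to give a product ending at position 108: sizes 98, 26 bp.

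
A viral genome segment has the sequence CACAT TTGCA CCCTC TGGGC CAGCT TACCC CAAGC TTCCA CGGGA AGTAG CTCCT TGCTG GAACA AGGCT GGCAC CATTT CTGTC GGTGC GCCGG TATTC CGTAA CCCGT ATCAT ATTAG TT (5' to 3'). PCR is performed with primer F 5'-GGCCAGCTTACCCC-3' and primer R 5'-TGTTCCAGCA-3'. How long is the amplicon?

The forward primer matches the template at positions 18–31.
Reverse complement of the reverse primer: TGCTGGAACA. This occurs on the top strand at positions 56–65.
Product length = (reverse-primer end) − (forward-primer start) + 1 = 65 − 18 + 1 = 48 bp.

48 bp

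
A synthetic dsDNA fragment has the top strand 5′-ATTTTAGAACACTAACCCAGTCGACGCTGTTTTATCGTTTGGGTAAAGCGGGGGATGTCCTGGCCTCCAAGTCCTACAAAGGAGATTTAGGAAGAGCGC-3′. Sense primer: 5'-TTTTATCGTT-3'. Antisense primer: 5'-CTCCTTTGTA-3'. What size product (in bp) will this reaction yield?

Forward primer TTTTATCGTT is found on the top strand at positions 30–39.
The reverse primer's reverse complement is TACAAAGGAG, which matches the template at positions 75–84.
Product length = (reverse-primer end) − (forward-primer start) + 1 = 84 − 30 + 1 = 55 bp.

55 bp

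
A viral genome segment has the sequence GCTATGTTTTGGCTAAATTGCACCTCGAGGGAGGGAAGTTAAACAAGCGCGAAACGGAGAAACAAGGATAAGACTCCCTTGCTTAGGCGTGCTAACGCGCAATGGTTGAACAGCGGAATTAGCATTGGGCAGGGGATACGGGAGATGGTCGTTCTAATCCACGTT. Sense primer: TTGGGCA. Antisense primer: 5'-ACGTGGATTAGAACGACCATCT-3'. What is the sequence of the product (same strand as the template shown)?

5'-TTGGGCAGGGGATACGGGAGATGGTCGTTCTAATCCACGT-3'

Forward primer TTGGGCA is found on the top strand at positions 125–131.
Taking the reverse complement of ACGTGGATTAGAACGACCATCT gives AGATGGTCGTTCTAATCCACGT, found at positions 143–164 on the template; the primer anneals here to the top strand with its 3' end pointing upstream.
The product is the template from position 125 through 164 (40 bp).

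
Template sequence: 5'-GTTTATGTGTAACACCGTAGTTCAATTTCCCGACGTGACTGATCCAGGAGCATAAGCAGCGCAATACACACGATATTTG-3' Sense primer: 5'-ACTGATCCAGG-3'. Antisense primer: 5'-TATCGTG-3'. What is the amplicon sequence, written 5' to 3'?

The forward primer matches the template at positions 38–48.
Taking the reverse complement of TATCGTG gives CACGATA, found at positions 69–75 on the template; the primer anneals here to the top strand with its 3' end pointing upstream.
The product is the template from position 38 through 75 (38 bp).

5'-ACTGATCCAGGAGCATAAGCAGCGCAATACACACGATA-3'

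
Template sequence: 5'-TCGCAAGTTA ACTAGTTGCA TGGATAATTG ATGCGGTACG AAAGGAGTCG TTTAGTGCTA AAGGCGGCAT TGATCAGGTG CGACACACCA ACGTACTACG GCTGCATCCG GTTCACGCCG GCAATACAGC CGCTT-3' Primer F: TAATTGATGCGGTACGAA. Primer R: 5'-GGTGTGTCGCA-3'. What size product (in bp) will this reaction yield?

Forward primer TAATTGATGCGGTACGAA is found on the top strand at positions 25–42.
Reverse complement of the reverse primer: TGCGACACACC. This occurs on the top strand at positions 79–89.
Amplicon spans positions 25–89: 65 bp.

65 bp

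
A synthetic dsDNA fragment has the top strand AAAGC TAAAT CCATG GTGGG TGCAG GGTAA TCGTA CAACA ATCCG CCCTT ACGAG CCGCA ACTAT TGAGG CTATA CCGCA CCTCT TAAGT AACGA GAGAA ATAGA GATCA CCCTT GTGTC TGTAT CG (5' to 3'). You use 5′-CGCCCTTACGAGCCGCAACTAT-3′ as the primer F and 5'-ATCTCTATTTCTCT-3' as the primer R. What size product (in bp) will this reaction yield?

65 bp

The forward primer matches the template at positions 44–65.
The reverse primer's reverse complement is AGAGAAATAGAGAT, which matches the template at positions 95–108.
Amplicon spans positions 44–108: 65 bp.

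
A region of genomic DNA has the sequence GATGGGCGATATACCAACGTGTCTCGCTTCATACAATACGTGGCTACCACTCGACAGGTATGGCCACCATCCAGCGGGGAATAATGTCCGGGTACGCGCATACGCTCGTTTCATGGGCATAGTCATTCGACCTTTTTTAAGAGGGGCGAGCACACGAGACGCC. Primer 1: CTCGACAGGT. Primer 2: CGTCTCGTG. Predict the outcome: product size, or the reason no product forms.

Yes — a 112 bp product.

Primer 1 (CTCGACAGGT) matches the top strand at positions 50–59; it acts as a forward primer.
Primer 2's reverse complement is CACGAGACG, matching the top strand at positions 153–161; it acts as a reverse primer.
The 3' ends face each other across positions 50–161, giving a 112 bp product.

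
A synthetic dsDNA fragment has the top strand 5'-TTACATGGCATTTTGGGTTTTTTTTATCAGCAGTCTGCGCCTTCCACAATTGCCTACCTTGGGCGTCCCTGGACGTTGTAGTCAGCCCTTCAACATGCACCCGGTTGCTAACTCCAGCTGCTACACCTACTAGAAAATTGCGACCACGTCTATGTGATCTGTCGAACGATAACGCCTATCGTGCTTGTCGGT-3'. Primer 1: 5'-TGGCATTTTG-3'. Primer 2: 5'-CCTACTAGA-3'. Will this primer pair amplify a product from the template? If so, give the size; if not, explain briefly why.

No product — both primers anneal to the same strand and extend in the same direction.

Primer 1 (TGGCATTTTG) matches the top strand at positions 6–15 (3' end points downstream).
Primer 2 (CCTACTAGA) also matches the top strand directly, at positions 126–134 — its reverse complement TCTAGTAGG is not present.
Both primers anneal to the bottom strand with 3' ends pointing the same way, so neither can prime synthesis back toward the other.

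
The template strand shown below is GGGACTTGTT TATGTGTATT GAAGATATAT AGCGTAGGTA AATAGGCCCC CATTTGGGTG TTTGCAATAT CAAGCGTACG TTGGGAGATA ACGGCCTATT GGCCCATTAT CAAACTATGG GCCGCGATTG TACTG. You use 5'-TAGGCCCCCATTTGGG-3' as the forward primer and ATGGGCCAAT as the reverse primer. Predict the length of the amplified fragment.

65 bp

The forward primer matches the template at positions 43–58.
The reverse primer's reverse complement is ATTGGCCCAT, which matches the template at positions 98–107.
Amplicon spans positions 43–107: 65 bp.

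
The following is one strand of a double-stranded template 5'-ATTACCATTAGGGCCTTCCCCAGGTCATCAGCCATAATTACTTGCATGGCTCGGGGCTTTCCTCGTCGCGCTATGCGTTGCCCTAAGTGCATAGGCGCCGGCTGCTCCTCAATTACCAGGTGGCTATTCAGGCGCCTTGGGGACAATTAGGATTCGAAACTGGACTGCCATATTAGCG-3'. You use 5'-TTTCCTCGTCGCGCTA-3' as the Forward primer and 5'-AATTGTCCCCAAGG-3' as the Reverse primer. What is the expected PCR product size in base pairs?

91 bp

Scanning the template, TTTCCTCGTCGCGCTA occurs at positions 58–73; this primer anneals to the bottom strand there with its 3' end pointing downstream.
Reverse complement of the reverse primer: CCTTGGGGACAATT. This occurs on the top strand at positions 135–148.
Amplicon spans positions 58–148: 91 bp.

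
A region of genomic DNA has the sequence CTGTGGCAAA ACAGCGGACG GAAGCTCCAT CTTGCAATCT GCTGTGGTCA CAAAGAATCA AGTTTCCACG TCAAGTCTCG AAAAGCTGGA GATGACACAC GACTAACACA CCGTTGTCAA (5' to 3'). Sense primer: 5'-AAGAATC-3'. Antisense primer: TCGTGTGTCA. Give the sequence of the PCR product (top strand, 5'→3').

The forward primer matches the template at positions 53–59.
The reverse primer's reverse complement is TGACACACGA, which matches the template at positions 93–102.
The product is the template from position 53 through 102 (50 bp).

5'-AAGAATCAAGTTTCCACGTCAAGTCTCGAAAAGCTGGAGATGACACACGA-3'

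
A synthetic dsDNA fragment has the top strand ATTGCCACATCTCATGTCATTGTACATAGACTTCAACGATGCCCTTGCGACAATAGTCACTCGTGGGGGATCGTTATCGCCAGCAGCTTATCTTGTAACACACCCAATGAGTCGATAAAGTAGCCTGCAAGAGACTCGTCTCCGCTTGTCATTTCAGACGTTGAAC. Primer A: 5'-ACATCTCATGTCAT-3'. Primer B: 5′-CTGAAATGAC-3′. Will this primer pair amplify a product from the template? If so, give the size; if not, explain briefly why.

Primer A (ACATCTCATGTCAT) matches the top strand at positions 7–20; it acts as a forward primer.
Primer B's reverse complement is GTCATTTCAG, matching the top strand at positions 148–157; it acts as a reverse primer.
The 3' ends face each other across positions 7–157, giving a 151 bp product.

Yes — a 151 bp product.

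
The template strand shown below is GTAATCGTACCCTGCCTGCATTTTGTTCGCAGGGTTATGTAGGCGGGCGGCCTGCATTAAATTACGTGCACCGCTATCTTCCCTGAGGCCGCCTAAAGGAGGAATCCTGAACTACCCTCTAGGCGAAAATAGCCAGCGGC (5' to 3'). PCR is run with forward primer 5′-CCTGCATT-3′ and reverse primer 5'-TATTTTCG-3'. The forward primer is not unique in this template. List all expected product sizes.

117 bp, 81 bp

The forward primer CCTGCATT matches the top strand at positions 15–22, 51–58.
The reverse primer's reverse complement is CGAAAATA, matching at positions 124–131.
Each forward site pairs with the reverse site to give a product ending at position 131: sizes 117, 81 bp.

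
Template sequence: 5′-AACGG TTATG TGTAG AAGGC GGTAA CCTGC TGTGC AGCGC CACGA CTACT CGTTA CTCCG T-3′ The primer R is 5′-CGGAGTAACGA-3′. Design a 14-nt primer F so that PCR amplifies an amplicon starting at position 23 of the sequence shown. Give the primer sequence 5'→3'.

The reverse primer's reverse complement TCGTTACTCCG matches the template at positions 50–60; the product starts at position 23.
The forward primer is identical to the top strand over positions 23–36: TAACCTGCTGTGCA.

5'-TAACCTGCTGTGCA-3'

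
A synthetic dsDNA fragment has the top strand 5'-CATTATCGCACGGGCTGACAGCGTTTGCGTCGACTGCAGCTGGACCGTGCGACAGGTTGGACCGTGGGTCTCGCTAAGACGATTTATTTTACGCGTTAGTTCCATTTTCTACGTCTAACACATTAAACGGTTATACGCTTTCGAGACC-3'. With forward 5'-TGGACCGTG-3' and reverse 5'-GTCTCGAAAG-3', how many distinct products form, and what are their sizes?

The forward primer TGGACCGTG matches the top strand at positions 41–49, 58–66.
The reverse primer's reverse complement is CTTTCGAGAC, matching at positions 138–147.
Each forward site pairs with the reverse site to give a product ending at position 147: sizes 107, 90 bp.

Two products: 107 bp, 90 bp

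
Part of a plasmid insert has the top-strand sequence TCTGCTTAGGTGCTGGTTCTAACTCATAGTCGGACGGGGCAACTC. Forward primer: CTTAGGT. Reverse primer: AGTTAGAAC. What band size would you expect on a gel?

20 bp

Scanning the template, CTTAGGT occurs at positions 5–11; this primer anneals to the bottom strand there with its 3' end pointing downstream.
The reverse primer's reverse complement is GTTCTAACT, which matches the template at positions 16–24.
Amplicon spans positions 5–24: 20 bp.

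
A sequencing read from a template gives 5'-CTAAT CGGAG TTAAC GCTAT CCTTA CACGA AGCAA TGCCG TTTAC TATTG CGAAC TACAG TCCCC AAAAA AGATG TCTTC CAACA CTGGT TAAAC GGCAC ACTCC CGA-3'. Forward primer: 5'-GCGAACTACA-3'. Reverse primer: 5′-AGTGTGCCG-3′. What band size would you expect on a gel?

54 bp

The forward primer matches the template at positions 50–59.
Taking the reverse complement of AGTGTGCCG gives CGGCACACT, found at positions 95–103 on the template; the primer anneals here to the top strand with its 3' end pointing upstream.
Amplicon spans positions 50–103: 54 bp.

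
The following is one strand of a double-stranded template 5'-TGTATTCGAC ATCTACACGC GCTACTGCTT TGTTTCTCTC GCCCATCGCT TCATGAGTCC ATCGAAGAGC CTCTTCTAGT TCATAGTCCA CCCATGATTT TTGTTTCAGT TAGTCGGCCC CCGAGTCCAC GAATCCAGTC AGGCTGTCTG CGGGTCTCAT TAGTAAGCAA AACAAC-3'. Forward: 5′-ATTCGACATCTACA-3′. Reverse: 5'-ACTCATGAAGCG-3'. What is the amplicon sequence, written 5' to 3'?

5'-ATTCGACATCTACACGCGCTACTGCTTTGTTTCTCTCGCCCATCGCTTCATGAGT-3'

The forward primer matches the template at positions 4–17.
Reverse complement of the reverse primer: CGCTTCATGAGT. This occurs on the top strand at positions 47–58.
The product is the template from position 4 through 58 (55 bp).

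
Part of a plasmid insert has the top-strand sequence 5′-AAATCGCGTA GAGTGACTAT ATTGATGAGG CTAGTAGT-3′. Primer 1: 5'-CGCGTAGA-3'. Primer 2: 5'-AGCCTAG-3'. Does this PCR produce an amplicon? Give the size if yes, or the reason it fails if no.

Primer 2 (AGCCTAG) does not match the top strand, and its reverse complement CTAGGCT does not match either.
With no annealing site for primer 2, no amplification occurs.

No product — primer 2 has no binding site in the template.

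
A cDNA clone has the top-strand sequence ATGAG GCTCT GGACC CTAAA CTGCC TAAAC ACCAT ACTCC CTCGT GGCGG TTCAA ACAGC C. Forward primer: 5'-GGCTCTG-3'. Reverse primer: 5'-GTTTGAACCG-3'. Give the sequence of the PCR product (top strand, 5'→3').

Forward primer GGCTCTG is found on the top strand at positions 5–11.
The reverse primer's reverse complement is CGGTTCAAAC, which matches the template at positions 48–57.
The product is the template from position 5 through 57 (53 bp).

5'-GGCTCTGGACCCTAAACTGCCTAAACACCATACTCCCTCGTGGCGGTTCAAAC-3'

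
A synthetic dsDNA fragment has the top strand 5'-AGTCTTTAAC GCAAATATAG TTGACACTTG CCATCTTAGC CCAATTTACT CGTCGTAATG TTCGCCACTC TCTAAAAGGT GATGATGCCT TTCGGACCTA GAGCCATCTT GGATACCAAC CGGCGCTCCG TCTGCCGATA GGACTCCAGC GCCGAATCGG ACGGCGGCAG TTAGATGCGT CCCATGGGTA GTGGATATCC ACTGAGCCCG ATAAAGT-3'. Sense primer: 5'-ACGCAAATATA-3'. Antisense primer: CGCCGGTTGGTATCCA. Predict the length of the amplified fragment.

Scanning the template, ACGCAAATATA occurs at positions 9–19; this primer anneals to the bottom strand there with its 3' end pointing downstream.
Reverse complement of the reverse primer: TGGATACCAACCGGCG. This occurs on the top strand at positions 110–125.
Product length = (reverse-primer end) − (forward-primer start) + 1 = 125 − 9 + 1 = 117 bp.

117 bp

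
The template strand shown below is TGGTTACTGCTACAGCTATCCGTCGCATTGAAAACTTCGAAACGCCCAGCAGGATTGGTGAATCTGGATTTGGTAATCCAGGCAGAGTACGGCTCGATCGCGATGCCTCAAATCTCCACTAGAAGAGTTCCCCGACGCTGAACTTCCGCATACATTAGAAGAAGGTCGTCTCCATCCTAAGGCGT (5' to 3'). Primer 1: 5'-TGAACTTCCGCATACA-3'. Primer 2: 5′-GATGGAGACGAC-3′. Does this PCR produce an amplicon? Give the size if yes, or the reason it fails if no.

Yes — a 38 bp product.

Primer 1 (TGAACTTCCGCATACA) matches the top strand at positions 139–154; it acts as a forward primer.
Primer 2's reverse complement is GTCGTCTCCATC, matching the top strand at positions 165–176; it acts as a reverse primer.
The 3' ends face each other across positions 139–176, giving a 38 bp product.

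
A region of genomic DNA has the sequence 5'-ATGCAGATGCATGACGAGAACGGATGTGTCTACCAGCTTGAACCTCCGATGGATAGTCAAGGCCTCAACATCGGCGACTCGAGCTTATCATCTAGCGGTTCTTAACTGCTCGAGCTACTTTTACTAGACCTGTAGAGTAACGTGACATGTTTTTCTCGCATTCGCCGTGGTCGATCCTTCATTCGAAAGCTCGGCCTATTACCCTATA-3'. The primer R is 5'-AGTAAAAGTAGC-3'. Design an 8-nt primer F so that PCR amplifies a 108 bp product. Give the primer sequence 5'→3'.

5'-GAACGGAT-3'

The reverse primer's reverse complement GCTACTTTTACT matches the template at positions 114–125, so the product ends at position 125.
A 108 bp product then starts at position 125 − 108 + 1 = 18.
The forward primer is identical to the top strand there: GAACGGAT.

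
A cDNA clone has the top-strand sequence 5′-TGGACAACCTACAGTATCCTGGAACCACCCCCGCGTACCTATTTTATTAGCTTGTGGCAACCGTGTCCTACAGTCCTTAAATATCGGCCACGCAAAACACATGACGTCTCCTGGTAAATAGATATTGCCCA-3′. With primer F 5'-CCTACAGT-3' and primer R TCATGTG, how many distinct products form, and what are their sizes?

The forward primer CCTACAGT matches the top strand at positions 8–15, 67–74.
The reverse primer's reverse complement is CACATGA, matching at positions 98–104.
Each forward site pairs with the reverse site to give a product ending at position 104: sizes 97, 38 bp.

Two products: 97 bp, 38 bp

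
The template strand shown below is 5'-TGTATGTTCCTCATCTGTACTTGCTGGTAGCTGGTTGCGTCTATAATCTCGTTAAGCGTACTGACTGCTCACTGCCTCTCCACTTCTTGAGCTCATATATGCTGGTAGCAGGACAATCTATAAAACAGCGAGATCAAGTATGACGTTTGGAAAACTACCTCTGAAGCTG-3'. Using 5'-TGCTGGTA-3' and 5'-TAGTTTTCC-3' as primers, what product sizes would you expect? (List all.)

136 bp, 58 bp

The forward primer TGCTGGTA matches the top strand at positions 22–29, 100–107.
The reverse primer's reverse complement is GGAAAACTA, matching at positions 149–157.
Each forward site pairs with the reverse site to give a product ending at position 157: sizes 136, 58 bp.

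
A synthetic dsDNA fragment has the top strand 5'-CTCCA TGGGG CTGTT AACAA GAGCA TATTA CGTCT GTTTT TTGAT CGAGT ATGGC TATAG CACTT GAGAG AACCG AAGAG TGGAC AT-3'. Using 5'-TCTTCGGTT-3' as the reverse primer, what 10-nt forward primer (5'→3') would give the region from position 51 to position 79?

The reverse primer's reverse complement AACCGAAGA matches the template at positions 71–79; the product starts at position 51.
The forward primer is identical to the top strand over positions 51–60: ATGGCTATAG.

5'-ATGGCTATAG-3'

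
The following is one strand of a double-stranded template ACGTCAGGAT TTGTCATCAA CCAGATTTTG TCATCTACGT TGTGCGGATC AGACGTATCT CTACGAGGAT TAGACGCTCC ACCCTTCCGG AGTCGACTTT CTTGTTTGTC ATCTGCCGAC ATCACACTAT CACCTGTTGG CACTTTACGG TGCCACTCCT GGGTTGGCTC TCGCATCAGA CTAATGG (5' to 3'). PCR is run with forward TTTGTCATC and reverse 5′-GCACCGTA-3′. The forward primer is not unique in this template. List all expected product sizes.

The forward primer TTTGTCATC matches the top strand at positions 10–18, 27–35, 105–113.
The reverse primer's reverse complement is TACGGTGC, matching at positions 146–153.
Each forward site pairs with the reverse site to give a product ending at position 153: sizes 144, 127, 49 bp.

144 bp, 127 bp, 49 bp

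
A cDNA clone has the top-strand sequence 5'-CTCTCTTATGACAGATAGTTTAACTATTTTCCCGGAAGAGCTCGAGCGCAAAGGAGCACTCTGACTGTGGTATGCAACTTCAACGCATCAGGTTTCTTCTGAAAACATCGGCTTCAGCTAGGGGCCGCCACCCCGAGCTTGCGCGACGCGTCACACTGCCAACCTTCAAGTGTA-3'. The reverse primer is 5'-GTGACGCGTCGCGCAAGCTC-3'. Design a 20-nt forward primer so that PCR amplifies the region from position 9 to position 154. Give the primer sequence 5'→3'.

5'-TGACAGATAGTTTAACTATT-3'

The reverse primer's reverse complement GAGCTTGCGCGACGCGTCAC matches the template at positions 135–154; the product starts at position 9.
The forward primer is identical to the top strand over positions 9–28: TGACAGATAGTTTAACTATT.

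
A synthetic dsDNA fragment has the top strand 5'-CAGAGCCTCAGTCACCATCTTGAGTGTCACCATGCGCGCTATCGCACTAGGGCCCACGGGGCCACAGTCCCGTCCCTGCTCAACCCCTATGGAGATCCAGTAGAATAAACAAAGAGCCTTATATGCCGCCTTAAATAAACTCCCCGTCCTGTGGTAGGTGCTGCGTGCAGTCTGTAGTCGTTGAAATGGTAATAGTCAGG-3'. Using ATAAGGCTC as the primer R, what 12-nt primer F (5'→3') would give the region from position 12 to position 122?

5'-TCACCATCTTGA-3'

The reverse primer's reverse complement GAGCCTTAT matches the template at positions 114–122; the product starts at position 12.
The forward primer is identical to the top strand over positions 12–23: TCACCATCTTGA.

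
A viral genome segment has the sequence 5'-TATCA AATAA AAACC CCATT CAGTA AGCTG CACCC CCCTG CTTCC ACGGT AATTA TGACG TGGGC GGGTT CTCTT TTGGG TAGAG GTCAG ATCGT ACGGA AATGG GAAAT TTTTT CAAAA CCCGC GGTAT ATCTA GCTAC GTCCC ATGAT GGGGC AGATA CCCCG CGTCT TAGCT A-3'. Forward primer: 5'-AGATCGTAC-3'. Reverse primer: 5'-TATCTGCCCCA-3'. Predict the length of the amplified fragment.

72 bp

The forward primer matches the template at positions 89–97.
Reverse complement of the reverse primer: TGGGGCAGATA. This occurs on the top strand at positions 150–160.
Product length = (reverse-primer end) − (forward-primer start) + 1 = 160 − 89 + 1 = 72 bp.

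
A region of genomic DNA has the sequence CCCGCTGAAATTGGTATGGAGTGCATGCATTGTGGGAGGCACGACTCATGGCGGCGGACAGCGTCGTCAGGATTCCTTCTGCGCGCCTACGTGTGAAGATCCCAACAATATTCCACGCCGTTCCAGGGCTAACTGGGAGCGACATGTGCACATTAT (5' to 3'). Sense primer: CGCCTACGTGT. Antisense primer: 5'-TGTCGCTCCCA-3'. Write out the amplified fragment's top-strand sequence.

Forward primer CGCCTACGTGT is found on the top strand at positions 84–94.
Reverse complement of the reverse primer: TGGGAGCGACA. This occurs on the top strand at positions 134–144.
The product is the template from position 84 through 144 (61 bp).

5'-CGCCTACGTGTGAAGATCCCAACAATATTCCACGCCGTTCCAGGGCTAACTGGGAGCGACA-3'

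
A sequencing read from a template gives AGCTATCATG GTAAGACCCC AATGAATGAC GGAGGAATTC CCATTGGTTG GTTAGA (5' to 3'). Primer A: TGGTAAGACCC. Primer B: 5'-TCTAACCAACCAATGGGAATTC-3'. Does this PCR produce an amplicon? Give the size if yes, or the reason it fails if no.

Primer A (TGGTAAGACCC) matches the top strand at positions 9–19; it acts as a forward primer.
Primer B's reverse complement is GAATTCCCATTGGTTGGTTAGA, matching the top strand at positions 35–56; it acts as a reverse primer.
The 3' ends face each other across positions 9–56, giving a 48 bp product.

Yes — a 48 bp product.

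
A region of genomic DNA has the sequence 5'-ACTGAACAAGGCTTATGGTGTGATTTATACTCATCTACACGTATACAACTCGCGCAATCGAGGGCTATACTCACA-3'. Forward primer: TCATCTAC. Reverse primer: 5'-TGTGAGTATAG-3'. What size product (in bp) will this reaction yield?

45 bp

Forward primer TCATCTAC is found on the top strand at positions 31–38.
Reverse complement of the reverse primer: CTATACTCACA. This occurs on the top strand at positions 65–75.
The product runs from position 31 to position 75, so its length is 75 − 31 + 1 = 45 bp.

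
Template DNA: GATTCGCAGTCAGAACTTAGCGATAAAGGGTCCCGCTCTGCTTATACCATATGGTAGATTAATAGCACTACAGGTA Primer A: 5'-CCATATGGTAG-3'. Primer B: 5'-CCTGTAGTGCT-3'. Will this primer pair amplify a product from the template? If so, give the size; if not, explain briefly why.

Primer A (CCATATGGTAG) matches the top strand at positions 47–57; it acts as a forward primer.
Primer B's reverse complement is AGCACTACAGG, matching the top strand at positions 64–74; it acts as a reverse primer.
The 3' ends face each other across positions 47–74, giving a 28 bp product.

Yes — a 28 bp product.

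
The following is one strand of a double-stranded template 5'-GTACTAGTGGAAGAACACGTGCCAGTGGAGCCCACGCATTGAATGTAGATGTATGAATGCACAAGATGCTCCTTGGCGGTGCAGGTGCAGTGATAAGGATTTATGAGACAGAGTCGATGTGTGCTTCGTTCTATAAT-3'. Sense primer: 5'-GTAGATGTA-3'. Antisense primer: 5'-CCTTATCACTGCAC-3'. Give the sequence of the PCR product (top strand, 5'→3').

Scanning the template, GTAGATGTA occurs at positions 45–53; this primer anneals to the bottom strand there with its 3' end pointing downstream.
Taking the reverse complement of CCTTATCACTGCAC gives GTGCAGTGATAAGG, found at positions 85–98 on the template; the primer anneals here to the top strand with its 3' end pointing upstream.
The product is the template from position 45 through 98 (54 bp).

5'-GTAGATGTATGAATGCACAAGATGCTCCTTGGCGGTGCAGGTGCAGTGATAAGG-3'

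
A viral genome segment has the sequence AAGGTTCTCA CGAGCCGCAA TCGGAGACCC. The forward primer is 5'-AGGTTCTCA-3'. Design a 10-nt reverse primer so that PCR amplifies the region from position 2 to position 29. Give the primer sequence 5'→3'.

The product's 3' end on the top strand is position 29.
The reverse primer anneals to the top strand over positions 20–29, i.e. to ATCGGAGACC.
Its sequence written 5'→3' is the reverse complement: GGTCTCCGAT.

5'-GGTCTCCGAT-3'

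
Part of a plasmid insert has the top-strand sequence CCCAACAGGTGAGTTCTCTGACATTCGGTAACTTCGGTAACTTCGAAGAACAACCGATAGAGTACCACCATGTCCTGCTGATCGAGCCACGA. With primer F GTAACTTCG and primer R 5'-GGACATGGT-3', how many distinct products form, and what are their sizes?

Two products: 48 bp, 39 bp

The forward primer GTAACTTCG matches the top strand at positions 28–36, 37–45.
The reverse primer's reverse complement is ACCATGTCC, matching at positions 67–75.
Each forward site pairs with the reverse site to give a product ending at position 75: sizes 48, 39 bp.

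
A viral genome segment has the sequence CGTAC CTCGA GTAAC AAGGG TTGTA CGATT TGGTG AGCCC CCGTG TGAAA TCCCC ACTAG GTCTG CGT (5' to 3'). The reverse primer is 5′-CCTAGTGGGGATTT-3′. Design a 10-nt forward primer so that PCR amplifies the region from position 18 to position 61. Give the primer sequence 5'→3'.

The reverse primer's reverse complement AAATCCCCACTAGG matches the template at positions 48–61; the product starts at position 18.
The forward primer is identical to the top strand over positions 18–27: GGGTTGTACG.

5'-GGGTTGTACG-3'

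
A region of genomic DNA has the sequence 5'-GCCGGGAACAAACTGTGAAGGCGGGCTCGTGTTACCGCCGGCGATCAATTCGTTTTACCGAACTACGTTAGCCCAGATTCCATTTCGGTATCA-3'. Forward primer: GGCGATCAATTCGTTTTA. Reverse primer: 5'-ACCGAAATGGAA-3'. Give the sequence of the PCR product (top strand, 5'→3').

5'-GGCGATCAATTCGTTTTACCGAACTACGTTAGCCCAGATTCCATTTCGGT-3'

Forward primer GGCGATCAATTCGTTTTA is found on the top strand at positions 40–57.
Reverse complement of the reverse primer: TTCCATTTCGGT. This occurs on the top strand at positions 78–89.
The product is the template from position 40 through 89 (50 bp).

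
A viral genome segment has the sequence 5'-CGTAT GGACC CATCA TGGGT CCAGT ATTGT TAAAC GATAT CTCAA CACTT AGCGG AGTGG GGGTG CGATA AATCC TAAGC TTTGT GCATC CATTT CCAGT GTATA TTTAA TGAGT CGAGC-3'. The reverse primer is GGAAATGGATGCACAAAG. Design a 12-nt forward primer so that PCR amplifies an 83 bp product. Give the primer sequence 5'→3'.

The reverse primer's reverse complement CTTTGTGCATCCATTTCC matches the template at positions 80–97, so the product ends at position 97.
An 83 bp product then starts at position 97 − 83 + 1 = 15.
The forward primer is identical to the top strand there: ATGGGTCCAGTA.

5'-ATGGGTCCAGTA-3'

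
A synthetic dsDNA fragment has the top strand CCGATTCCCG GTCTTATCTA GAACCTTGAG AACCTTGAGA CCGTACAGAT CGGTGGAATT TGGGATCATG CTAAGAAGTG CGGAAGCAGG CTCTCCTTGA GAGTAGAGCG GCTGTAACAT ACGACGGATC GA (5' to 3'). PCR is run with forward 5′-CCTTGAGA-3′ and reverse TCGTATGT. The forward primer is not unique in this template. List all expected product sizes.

101 bp, 92 bp, 30 bp

The forward primer CCTTGAGA matches the top strand at positions 24–31, 33–40, 95–102.
The reverse primer's reverse complement is ACATACGA, matching at positions 117–124.
Each forward site pairs with the reverse site to give a product ending at position 124: sizes 101, 92, 30 bp.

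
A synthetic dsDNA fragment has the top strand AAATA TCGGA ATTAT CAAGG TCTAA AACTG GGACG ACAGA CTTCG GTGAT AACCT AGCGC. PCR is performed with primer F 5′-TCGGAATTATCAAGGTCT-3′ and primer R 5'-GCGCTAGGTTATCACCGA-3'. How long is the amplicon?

55 bp

Scanning the template, TCGGAATTATCAAGGTCT occurs at positions 6–23; this primer anneals to the bottom strand there with its 3' end pointing downstream.
Reverse complement of the reverse primer: TCGGTGATAACCTAGCGC. This occurs on the top strand at positions 43–60.
Amplicon spans positions 6–60: 55 bp.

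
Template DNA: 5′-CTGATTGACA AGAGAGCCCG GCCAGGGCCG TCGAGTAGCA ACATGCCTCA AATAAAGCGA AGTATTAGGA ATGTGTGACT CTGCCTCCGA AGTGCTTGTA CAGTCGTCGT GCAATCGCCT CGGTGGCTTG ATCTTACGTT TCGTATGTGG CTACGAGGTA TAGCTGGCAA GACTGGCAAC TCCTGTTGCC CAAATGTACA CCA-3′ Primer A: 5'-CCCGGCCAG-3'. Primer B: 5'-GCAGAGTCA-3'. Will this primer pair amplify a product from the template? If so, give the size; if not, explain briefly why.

Primer A (CCCGGCCAG) matches the top strand at positions 17–25; it acts as a forward primer.
Primer B's reverse complement is TGACTCTGC, matching the top strand at positions 76–84; it acts as a reverse primer.
The 3' ends face each other across positions 17–84, giving a 68 bp product.

Yes — a 68 bp product.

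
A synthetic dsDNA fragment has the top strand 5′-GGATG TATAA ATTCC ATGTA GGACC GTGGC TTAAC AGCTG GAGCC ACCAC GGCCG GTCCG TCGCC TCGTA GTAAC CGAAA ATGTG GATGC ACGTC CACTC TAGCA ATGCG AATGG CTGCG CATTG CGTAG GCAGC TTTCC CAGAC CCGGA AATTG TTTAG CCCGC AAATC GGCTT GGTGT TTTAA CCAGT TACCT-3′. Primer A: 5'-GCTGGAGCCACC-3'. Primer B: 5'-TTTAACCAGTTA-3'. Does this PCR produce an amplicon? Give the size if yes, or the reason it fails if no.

No product — both primers anneal to the same strand and extend in the same direction.

Primer A (GCTGGAGCCACC) matches the top strand at positions 37–48 (3' end points downstream).
Primer B (TTTAACCAGTTA) also matches the top strand directly, at positions 181–192 — its reverse complement TAACTGGTTAAA is not present.
Both primers anneal to the bottom strand with 3' ends pointing the same way, so neither can prime synthesis back toward the other.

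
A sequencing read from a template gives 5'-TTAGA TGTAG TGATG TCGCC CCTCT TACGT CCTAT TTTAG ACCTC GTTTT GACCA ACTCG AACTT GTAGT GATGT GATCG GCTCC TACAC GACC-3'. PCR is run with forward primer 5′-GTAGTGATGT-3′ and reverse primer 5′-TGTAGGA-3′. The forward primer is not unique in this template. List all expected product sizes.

The forward primer GTAGTGATGT matches the top strand at positions 7–16, 66–75.
The reverse primer's reverse complement is TCCTACA, matching at positions 83–89.
Each forward site pairs with the reverse site to give a product ending at position 89: sizes 83, 24 bp.

83 bp, 24 bp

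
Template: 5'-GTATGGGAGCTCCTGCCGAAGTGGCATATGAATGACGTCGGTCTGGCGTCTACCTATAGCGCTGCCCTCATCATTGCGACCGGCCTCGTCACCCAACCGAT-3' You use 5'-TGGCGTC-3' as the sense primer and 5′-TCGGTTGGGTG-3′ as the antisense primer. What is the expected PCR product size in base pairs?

Scanning the template, TGGCGTC occurs at positions 44–50; this primer anneals to the bottom strand there with its 3' end pointing downstream.
Reverse complement of the reverse primer: CACCCAACCGA. This occurs on the top strand at positions 90–100.
The product runs from position 44 to position 100, so its length is 100 − 44 + 1 = 57 bp.

57 bp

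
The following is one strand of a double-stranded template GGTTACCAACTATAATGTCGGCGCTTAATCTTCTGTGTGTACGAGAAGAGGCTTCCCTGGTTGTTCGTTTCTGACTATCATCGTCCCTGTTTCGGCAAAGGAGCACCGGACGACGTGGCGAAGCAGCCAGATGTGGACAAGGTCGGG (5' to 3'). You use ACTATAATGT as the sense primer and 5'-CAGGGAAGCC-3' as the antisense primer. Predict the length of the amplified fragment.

51 bp

Scanning the template, ACTATAATGT occurs at positions 9–18; this primer anneals to the bottom strand there with its 3' end pointing downstream.
The reverse primer's reverse complement is GGCTTCCCTG, which matches the template at positions 50–59.
Product length = (reverse-primer end) − (forward-primer start) + 1 = 59 − 9 + 1 = 51 bp.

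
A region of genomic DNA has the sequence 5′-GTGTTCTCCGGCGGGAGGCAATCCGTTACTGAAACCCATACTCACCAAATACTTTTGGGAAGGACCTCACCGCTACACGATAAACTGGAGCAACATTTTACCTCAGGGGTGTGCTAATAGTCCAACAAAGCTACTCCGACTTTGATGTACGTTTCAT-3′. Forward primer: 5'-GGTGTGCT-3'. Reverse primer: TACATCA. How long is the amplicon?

42 bp

The forward primer matches the template at positions 108–115.
Reverse complement of the reverse primer: TGATGTA. This occurs on the top strand at positions 143–149.
Product length = (reverse-primer end) − (forward-primer start) + 1 = 149 − 108 + 1 = 42 bp.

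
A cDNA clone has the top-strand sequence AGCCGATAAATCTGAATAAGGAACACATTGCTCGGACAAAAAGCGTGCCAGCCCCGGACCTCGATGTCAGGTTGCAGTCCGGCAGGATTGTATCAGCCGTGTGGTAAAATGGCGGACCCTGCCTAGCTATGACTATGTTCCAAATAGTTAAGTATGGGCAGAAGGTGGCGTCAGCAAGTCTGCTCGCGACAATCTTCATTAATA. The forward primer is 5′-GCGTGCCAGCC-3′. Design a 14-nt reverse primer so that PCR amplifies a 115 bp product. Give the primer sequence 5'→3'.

5'-CCATACTTAACTAT-3'

The forward primer binds at positions 43–53, so a 115 bp product ends at position 43 + 115 − 1 = 157.
The reverse primer anneals to the top strand over positions 144–157, i.e. to ATAGTTAAGTATGG.
Its sequence written 5'→3' is the reverse complement: CCATACTTAACTAT.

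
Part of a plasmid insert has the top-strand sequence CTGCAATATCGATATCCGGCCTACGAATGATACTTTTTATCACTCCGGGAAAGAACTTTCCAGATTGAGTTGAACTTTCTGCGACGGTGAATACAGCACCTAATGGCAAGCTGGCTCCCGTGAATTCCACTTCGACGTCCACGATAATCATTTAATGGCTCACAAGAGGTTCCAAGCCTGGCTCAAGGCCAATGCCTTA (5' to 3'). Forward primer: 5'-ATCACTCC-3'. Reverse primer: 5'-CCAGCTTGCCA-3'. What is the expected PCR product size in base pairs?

76 bp

The forward primer matches the template at positions 39–46.
Taking the reverse complement of CCAGCTTGCCA gives TGGCAAGCTGG, found at positions 104–114 on the template; the primer anneals here to the top strand with its 3' end pointing upstream.
The product runs from position 39 to position 114, so its length is 114 − 39 + 1 = 76 bp.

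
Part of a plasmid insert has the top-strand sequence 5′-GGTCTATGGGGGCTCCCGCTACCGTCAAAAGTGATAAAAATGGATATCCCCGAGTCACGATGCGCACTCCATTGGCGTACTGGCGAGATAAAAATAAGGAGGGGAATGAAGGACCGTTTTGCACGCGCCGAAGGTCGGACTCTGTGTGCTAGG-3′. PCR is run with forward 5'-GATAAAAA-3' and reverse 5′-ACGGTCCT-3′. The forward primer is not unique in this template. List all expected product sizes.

85 bp, 31 bp

The forward primer GATAAAAA matches the top strand at positions 33–40, 87–94.
The reverse primer's reverse complement is AGGACCGT, matching at positions 110–117.
Each forward site pairs with the reverse site to give a product ending at position 117: sizes 85, 31 bp.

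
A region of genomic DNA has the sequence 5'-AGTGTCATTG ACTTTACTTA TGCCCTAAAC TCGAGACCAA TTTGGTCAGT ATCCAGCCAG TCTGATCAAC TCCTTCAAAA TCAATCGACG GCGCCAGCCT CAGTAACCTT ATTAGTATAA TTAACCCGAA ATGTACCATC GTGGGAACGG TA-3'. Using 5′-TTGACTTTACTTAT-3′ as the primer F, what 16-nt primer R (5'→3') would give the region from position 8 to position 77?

5'-TGAAGGAGTTGATCAG-3'

The product's 3' end on the top strand is position 77.
The reverse primer anneals to the top strand over positions 62–77, i.e. to CTGATCAACTCCTTCA.
Its sequence written 5'→3' is the reverse complement: TGAAGGAGTTGATCAG.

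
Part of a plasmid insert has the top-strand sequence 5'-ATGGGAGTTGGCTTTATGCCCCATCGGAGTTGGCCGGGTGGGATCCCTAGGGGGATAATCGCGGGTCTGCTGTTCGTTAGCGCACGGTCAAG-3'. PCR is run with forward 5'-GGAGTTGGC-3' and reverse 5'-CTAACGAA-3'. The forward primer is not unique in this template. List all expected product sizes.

The forward primer GGAGTTGGC matches the top strand at positions 4–12, 26–34.
The reverse primer's reverse complement is TTCGTTAG, matching at positions 73–80.
Each forward site pairs with the reverse site to give a product ending at position 80: sizes 77, 55 bp.

77 bp, 55 bp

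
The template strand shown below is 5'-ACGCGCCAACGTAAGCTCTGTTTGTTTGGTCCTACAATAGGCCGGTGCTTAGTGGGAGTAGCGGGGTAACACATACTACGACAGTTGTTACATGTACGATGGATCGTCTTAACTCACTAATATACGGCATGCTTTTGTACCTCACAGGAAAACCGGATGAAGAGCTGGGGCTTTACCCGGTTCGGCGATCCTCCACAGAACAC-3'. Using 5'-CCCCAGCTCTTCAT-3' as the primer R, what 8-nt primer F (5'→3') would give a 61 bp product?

The reverse primer's reverse complement ATGAAGAGCTGGGG matches the template at positions 157–170, so the product ends at position 170.
A 61 bp product then starts at position 170 − 61 + 1 = 110.
The forward primer is identical to the top strand there: TAACTCAC.

5'-TAACTCAC-3'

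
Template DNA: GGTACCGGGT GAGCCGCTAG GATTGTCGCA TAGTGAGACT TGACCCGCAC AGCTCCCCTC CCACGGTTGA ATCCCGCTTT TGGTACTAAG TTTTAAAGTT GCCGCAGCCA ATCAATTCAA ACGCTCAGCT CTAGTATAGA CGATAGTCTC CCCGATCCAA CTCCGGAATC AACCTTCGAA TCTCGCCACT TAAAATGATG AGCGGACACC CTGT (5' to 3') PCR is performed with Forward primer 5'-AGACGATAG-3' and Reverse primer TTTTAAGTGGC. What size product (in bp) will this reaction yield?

58 bp

Forward primer AGACGATAG is found on the top strand at positions 138–146.
Taking the reverse complement of TTTTAAGTGGC gives GCCACTTAAAA, found at positions 185–195 on the template; the primer anneals here to the top strand with its 3' end pointing upstream.
Product length = (reverse-primer end) − (forward-primer start) + 1 = 195 − 138 + 1 = 58 bp.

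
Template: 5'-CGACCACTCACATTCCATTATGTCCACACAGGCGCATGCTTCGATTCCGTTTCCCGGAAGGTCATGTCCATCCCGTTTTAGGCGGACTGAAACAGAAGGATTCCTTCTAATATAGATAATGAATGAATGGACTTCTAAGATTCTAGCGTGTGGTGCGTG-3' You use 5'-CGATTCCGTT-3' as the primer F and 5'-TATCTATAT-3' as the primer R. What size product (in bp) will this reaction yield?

77 bp

Scanning the template, CGATTCCGTT occurs at positions 42–51; this primer anneals to the bottom strand there with its 3' end pointing downstream.
Reverse complement of the reverse primer: ATATAGATA. This occurs on the top strand at positions 110–118.
Product length = (reverse-primer end) − (forward-primer start) + 1 = 118 − 42 + 1 = 77 bp.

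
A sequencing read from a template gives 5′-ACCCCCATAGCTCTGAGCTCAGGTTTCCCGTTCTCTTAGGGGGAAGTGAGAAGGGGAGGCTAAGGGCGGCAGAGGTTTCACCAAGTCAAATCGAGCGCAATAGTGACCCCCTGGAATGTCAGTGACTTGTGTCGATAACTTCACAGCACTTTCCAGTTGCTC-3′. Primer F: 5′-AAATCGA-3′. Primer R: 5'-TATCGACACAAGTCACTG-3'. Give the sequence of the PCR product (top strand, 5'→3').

5'-AAATCGAGCGCAATAGTGACCCCCTGGAATGTCAGTGACTTGTGTCGATA-3'

Forward primer AAATCGA is found on the top strand at positions 88–94.
The reverse primer's reverse complement is CAGTGACTTGTGTCGATA, which matches the template at positions 120–137.
The product is the template from position 88 through 137 (50 bp).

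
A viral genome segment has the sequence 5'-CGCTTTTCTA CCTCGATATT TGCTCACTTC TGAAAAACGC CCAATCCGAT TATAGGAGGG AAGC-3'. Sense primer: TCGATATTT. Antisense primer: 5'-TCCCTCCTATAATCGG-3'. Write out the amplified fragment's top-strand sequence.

5'-TCGATATTTGCTCACTTCTGAAAAACGCCCAATCCGATTATAGGAGGGA-3'

Forward primer TCGATATTT is found on the top strand at positions 13–21.
Taking the reverse complement of TCCCTCCTATAATCGG gives CCGATTATAGGAGGGA, found at positions 46–61 on the template; the primer anneals here to the top strand with its 3' end pointing upstream.
The product is the template from position 13 through 61 (49 bp).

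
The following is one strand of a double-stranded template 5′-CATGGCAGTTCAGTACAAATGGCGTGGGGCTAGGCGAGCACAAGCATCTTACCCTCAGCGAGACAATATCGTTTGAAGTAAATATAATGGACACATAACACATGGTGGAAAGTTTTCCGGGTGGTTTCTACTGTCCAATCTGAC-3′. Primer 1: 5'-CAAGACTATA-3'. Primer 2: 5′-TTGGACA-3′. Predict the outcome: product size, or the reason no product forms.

No product — primer 1 has no binding site in the template.

Primer 1 (CAAGACTATA) does not match the top strand, and its reverse complement TATAGTCTTG does not match either.
With no annealing site for primer 1, no amplification occurs.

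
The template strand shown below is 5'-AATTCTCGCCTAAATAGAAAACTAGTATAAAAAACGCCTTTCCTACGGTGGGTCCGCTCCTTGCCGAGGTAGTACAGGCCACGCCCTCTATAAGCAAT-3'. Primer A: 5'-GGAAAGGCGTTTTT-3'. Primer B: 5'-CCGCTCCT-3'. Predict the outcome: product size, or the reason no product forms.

No product — the primers' 3' ends point away from each other.

Primer A (GGAAAGGCGTTTTT) has reverse complement AAAAACGCCTTTCC, which matches the top strand at positions 30–43; primer A anneals to the top strand there with its 3' end pointing upstream toward position 30.
Primer B (CCGCTCCT) matches the top strand directly at positions 54–61; it anneals to the bottom strand with its 3' end pointing downstream toward position 61.
The 3' ends diverge (primer A extends toward position 1, primer B toward position 98), so the primers never converge on a shared product.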